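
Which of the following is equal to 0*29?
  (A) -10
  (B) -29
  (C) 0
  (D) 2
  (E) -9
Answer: C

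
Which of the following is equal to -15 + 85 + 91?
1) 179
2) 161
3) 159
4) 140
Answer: 2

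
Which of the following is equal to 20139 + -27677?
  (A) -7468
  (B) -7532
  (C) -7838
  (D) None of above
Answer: D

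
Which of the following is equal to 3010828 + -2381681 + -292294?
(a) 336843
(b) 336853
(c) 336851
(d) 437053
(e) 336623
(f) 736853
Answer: b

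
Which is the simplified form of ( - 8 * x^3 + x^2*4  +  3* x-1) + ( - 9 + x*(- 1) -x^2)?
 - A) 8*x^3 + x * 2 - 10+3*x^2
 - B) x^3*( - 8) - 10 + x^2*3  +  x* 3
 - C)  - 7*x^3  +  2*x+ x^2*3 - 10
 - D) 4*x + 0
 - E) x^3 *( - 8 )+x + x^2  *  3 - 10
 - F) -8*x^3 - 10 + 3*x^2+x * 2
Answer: F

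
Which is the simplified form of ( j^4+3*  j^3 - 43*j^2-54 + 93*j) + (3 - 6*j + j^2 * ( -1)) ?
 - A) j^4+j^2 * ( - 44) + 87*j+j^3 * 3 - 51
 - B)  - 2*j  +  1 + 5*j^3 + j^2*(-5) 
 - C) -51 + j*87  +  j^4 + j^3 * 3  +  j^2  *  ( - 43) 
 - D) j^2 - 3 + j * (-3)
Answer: A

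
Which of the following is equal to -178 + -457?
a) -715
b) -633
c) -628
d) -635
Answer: d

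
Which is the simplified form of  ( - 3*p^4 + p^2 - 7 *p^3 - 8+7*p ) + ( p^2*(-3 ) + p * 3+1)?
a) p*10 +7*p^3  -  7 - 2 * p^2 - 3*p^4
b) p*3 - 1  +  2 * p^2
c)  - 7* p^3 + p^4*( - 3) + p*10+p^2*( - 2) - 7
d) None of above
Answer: c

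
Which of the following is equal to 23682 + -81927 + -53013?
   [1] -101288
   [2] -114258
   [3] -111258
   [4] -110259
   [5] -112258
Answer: 3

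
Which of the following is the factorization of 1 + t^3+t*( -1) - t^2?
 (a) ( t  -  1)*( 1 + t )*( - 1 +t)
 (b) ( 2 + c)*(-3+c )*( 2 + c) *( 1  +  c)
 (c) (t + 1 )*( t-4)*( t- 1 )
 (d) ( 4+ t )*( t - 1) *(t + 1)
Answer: a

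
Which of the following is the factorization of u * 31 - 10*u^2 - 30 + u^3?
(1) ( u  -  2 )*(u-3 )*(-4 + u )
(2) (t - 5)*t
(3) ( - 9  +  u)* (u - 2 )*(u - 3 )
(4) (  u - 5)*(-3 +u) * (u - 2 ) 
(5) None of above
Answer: 4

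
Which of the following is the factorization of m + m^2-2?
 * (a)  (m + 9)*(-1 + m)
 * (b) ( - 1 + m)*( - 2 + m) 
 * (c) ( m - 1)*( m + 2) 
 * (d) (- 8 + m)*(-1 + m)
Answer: c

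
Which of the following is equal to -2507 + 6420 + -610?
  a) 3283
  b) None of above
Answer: b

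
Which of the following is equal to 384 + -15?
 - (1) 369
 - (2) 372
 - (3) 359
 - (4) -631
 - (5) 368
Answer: 1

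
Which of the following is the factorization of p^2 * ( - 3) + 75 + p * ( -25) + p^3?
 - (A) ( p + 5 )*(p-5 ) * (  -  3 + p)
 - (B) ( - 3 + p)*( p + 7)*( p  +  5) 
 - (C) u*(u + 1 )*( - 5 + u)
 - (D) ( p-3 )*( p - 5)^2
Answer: A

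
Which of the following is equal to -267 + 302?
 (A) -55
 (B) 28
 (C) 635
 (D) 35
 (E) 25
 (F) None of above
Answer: D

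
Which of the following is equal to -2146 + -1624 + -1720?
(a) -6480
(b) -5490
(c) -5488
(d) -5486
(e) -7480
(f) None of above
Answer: b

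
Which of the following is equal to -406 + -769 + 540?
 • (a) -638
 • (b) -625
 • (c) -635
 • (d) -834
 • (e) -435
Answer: c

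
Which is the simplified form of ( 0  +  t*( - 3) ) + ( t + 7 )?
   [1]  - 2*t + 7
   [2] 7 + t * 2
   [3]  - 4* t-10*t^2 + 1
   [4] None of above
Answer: 1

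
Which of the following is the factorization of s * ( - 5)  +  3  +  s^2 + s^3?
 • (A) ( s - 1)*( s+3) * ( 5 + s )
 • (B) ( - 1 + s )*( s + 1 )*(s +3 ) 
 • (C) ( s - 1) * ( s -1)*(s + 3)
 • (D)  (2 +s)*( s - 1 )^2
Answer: C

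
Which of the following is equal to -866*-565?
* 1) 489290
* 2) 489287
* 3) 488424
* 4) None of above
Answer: 1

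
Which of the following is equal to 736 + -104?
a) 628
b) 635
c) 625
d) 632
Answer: d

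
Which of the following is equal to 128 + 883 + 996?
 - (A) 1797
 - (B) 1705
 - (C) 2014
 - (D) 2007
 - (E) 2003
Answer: D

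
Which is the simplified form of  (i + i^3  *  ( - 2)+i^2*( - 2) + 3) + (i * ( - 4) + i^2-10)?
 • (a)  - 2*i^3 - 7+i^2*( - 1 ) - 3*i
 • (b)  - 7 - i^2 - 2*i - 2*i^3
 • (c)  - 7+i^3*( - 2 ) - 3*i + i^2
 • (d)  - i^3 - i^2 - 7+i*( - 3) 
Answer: a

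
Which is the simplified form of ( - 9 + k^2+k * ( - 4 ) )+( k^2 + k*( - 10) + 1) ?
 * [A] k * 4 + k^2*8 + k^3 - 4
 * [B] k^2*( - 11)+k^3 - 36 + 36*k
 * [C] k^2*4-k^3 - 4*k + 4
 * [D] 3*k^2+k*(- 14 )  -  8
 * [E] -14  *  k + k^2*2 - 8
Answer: E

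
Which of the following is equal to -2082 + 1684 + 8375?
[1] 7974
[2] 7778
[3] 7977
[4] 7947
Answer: 3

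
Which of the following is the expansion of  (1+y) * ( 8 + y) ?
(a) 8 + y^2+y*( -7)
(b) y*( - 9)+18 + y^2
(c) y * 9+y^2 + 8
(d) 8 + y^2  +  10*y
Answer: c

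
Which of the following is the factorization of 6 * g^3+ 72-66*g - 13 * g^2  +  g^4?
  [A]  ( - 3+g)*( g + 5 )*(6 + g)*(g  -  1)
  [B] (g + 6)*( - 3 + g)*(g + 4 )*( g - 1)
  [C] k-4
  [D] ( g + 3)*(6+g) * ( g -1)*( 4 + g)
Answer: B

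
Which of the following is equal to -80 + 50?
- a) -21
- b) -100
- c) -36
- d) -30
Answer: d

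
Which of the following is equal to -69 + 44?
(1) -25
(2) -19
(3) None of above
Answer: 1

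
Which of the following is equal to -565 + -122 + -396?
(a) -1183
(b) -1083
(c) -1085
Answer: b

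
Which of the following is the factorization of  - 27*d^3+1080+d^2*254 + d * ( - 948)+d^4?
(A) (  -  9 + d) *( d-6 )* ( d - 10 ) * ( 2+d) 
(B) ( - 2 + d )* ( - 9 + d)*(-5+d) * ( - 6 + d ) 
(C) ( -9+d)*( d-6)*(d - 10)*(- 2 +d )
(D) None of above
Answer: C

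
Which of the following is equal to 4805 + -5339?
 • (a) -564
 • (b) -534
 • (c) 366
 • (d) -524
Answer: b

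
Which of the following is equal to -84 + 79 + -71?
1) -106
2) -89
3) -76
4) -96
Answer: 3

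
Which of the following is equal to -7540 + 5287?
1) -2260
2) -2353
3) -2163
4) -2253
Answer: 4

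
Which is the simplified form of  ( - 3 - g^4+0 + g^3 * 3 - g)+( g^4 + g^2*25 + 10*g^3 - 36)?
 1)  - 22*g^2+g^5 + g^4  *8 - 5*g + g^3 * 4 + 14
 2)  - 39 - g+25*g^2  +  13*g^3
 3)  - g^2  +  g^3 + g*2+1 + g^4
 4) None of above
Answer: 2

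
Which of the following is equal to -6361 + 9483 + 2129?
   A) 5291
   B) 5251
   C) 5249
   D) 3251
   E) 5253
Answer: B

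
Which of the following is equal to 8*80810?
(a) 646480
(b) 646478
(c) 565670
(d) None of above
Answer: a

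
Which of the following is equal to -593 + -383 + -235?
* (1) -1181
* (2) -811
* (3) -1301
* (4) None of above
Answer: 4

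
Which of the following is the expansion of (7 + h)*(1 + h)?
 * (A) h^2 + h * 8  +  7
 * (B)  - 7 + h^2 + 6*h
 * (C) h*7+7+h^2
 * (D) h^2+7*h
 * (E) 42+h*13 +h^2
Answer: A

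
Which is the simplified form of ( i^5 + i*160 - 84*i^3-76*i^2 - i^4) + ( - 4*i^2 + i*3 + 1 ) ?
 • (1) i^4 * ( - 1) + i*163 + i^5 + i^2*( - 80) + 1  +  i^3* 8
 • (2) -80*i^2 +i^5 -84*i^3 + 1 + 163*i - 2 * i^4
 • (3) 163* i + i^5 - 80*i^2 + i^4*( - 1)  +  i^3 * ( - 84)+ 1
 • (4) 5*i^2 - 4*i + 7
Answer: 3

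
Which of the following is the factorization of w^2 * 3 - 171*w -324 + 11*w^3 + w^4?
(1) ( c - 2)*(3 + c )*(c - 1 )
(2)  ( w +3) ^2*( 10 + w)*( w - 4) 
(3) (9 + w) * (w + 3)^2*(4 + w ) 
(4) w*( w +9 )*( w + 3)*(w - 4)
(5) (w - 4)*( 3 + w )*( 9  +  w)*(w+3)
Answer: 5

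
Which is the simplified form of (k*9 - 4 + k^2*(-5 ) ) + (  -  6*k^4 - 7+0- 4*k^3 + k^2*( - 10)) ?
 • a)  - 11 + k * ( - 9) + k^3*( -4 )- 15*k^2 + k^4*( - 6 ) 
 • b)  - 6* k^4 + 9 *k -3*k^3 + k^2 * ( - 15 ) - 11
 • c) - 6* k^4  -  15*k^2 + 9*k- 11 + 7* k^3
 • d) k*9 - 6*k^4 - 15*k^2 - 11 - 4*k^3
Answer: d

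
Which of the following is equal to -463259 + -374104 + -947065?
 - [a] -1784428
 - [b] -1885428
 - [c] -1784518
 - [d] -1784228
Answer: a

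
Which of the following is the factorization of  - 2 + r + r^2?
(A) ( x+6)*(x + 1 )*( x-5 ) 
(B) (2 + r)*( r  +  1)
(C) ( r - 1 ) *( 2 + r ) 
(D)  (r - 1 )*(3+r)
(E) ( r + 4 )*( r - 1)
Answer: C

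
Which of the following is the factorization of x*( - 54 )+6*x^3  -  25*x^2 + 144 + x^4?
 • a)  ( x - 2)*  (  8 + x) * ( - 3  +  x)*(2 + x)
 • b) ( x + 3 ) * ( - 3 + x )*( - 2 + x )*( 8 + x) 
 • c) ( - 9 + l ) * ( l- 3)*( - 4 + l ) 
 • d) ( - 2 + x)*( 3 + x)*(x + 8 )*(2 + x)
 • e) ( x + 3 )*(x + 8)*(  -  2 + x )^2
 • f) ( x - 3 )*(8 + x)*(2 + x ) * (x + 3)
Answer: b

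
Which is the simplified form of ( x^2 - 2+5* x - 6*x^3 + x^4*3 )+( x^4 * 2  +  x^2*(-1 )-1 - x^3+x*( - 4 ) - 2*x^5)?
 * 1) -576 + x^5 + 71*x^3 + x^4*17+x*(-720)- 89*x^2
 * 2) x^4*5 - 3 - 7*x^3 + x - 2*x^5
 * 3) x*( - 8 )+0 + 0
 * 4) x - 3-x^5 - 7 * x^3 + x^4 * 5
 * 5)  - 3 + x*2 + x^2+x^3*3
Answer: 2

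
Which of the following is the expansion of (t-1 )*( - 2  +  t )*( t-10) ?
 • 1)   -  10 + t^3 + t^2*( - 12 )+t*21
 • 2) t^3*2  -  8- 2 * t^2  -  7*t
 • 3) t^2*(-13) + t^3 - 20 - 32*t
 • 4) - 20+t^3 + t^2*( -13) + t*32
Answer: 4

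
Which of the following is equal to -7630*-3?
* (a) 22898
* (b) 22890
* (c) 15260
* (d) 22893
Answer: b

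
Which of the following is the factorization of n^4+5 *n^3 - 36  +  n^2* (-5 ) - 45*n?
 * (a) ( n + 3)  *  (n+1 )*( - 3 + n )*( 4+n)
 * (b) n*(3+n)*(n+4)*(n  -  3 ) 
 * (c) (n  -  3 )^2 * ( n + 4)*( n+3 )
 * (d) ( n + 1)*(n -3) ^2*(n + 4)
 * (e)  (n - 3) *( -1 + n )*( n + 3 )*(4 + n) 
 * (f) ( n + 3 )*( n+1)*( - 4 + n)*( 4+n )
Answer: a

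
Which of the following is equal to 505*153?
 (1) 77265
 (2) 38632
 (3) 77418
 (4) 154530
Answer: 1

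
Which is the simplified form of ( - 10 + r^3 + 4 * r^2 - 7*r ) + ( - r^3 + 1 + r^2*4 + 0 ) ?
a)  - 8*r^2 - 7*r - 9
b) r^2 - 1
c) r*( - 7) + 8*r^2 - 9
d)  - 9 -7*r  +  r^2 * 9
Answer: c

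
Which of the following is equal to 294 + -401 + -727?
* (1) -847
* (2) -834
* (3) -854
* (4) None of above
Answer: 2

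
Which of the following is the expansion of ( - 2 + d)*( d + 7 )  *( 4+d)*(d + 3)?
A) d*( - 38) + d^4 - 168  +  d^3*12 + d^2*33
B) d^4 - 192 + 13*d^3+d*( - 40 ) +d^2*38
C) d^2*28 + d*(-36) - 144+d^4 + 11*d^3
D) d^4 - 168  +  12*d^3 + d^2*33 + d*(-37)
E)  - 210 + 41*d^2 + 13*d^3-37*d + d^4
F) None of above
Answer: A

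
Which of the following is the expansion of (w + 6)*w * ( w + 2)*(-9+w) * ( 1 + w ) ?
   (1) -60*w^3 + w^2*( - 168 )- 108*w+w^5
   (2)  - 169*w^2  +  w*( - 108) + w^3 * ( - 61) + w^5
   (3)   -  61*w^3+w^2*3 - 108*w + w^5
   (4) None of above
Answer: 4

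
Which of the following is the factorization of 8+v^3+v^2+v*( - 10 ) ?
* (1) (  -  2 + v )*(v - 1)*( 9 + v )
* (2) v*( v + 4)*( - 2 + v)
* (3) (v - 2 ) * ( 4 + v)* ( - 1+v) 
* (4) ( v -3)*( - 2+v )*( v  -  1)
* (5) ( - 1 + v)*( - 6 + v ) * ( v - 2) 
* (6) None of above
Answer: 3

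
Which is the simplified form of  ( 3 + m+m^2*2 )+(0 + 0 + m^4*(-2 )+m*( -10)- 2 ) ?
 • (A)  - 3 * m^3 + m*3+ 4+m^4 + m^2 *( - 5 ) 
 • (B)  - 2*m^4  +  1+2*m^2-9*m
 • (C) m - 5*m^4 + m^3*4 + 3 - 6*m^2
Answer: B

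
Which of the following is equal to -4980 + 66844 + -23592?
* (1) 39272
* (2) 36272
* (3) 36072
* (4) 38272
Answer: 4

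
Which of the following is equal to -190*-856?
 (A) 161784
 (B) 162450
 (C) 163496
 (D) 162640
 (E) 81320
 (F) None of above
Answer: D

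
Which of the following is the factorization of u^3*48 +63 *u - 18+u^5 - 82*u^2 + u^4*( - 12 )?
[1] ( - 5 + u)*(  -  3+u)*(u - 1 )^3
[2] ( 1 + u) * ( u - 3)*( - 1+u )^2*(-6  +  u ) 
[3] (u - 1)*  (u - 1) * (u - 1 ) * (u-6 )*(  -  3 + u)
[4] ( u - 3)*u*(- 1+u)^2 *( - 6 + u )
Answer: 3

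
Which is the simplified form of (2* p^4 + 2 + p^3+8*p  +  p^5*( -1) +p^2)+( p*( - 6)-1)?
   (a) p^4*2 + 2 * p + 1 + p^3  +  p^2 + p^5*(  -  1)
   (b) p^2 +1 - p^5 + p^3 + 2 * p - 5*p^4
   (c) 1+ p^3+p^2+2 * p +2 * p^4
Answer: a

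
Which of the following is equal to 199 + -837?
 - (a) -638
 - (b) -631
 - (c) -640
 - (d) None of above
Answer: a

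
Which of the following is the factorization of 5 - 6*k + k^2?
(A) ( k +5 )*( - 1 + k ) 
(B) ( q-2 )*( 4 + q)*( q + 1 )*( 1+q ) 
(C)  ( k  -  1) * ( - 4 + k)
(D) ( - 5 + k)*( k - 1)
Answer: D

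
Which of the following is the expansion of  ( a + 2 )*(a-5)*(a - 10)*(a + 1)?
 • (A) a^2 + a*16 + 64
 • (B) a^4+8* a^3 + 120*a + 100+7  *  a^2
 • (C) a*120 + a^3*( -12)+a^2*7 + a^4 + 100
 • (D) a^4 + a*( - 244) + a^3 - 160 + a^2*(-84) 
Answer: C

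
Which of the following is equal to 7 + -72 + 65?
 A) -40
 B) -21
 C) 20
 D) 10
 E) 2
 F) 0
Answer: F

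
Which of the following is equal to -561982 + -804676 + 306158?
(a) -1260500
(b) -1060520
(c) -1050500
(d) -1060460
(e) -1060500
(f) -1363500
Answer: e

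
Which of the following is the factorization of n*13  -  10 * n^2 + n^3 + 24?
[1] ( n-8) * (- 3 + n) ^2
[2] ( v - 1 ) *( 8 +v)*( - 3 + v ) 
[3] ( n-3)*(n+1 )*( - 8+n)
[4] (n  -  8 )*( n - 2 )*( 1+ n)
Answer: 3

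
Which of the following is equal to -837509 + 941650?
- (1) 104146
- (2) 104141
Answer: 2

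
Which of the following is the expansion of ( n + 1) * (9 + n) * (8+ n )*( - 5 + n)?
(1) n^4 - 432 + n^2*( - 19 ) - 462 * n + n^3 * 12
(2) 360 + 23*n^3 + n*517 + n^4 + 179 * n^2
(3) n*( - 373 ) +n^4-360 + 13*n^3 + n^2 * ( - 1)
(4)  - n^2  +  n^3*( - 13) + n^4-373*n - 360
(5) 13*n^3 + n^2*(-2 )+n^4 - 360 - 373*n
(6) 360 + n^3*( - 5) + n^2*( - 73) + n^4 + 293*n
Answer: 3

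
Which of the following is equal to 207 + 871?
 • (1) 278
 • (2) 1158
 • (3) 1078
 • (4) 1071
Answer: 3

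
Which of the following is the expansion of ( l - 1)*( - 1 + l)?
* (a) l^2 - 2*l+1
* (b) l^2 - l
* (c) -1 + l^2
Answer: a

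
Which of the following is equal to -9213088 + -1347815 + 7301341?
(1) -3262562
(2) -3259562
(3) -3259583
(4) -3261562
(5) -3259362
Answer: 2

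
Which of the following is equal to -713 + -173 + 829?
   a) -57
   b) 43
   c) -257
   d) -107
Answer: a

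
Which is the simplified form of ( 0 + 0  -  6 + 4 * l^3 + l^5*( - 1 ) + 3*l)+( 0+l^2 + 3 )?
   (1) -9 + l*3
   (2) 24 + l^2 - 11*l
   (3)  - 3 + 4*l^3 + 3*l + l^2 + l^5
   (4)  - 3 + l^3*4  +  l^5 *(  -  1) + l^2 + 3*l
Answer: 4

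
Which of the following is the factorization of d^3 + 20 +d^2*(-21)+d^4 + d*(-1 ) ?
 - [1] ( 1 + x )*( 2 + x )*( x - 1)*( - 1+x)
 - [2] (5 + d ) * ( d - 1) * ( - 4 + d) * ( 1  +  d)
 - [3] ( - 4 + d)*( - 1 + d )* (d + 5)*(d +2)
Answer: 2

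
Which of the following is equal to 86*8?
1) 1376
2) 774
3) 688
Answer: 3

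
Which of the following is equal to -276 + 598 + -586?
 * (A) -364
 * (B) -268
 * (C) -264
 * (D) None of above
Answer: C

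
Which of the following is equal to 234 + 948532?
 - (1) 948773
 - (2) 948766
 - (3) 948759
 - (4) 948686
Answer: 2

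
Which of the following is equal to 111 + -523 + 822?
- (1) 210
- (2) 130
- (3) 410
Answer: 3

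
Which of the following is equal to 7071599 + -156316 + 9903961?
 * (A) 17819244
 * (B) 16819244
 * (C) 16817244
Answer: B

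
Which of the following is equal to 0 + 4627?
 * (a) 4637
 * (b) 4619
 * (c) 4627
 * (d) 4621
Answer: c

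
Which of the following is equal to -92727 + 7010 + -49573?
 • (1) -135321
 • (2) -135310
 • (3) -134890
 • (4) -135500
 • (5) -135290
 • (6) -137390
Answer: 5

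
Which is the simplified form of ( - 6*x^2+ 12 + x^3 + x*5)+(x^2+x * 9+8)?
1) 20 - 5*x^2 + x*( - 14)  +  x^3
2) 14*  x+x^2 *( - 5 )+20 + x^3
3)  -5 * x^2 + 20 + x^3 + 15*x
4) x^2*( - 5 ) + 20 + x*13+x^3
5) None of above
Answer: 2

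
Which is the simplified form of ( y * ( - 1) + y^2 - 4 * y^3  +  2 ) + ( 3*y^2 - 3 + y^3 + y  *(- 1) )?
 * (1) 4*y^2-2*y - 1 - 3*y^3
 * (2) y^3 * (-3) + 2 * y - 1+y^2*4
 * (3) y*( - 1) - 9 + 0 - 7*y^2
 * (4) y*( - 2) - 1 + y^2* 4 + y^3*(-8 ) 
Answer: 1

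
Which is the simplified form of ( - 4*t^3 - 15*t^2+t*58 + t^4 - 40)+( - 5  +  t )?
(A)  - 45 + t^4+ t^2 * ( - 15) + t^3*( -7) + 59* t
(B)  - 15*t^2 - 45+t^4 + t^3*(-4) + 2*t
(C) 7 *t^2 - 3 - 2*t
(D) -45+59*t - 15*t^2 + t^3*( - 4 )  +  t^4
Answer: D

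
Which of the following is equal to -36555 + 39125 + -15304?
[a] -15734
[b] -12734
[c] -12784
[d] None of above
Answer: b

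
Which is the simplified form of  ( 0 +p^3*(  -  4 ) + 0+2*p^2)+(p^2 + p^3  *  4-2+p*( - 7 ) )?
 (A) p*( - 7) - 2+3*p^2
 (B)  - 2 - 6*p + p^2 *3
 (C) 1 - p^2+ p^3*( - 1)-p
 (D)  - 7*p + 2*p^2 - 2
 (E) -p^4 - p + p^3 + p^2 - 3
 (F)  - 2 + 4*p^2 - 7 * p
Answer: A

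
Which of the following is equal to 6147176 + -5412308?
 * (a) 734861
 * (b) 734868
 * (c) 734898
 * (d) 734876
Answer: b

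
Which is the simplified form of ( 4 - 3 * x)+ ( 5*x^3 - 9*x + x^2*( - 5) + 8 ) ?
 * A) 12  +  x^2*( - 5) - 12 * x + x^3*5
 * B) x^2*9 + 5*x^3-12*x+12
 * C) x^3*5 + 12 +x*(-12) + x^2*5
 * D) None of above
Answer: A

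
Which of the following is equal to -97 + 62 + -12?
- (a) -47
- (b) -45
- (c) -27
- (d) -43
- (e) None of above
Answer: a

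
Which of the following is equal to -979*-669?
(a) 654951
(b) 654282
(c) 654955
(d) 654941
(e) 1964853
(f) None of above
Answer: a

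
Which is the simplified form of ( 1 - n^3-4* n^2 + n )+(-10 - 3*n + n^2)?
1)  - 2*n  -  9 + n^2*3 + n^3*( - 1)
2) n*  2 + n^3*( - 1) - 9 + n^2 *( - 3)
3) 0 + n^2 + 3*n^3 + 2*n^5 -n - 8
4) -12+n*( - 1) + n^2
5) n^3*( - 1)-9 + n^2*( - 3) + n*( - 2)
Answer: 5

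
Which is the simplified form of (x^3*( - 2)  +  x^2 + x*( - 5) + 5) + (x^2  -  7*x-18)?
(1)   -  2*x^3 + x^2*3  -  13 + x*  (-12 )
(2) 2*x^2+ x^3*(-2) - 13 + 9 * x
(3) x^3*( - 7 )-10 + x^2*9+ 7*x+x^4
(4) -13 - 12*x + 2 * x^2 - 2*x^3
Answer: 4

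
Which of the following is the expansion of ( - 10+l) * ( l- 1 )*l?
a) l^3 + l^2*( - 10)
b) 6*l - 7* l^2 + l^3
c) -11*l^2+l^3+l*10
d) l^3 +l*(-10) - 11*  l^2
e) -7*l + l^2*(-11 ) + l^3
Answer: c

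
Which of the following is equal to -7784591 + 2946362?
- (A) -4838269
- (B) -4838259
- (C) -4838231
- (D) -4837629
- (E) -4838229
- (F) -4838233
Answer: E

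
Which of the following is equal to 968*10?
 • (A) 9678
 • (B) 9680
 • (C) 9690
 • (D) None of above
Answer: B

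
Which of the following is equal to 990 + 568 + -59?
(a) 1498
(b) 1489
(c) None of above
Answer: c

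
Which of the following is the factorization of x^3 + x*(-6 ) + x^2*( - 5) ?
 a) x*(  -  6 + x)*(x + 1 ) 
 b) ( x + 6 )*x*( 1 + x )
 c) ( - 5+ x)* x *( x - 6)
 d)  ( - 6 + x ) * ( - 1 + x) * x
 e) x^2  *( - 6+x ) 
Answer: a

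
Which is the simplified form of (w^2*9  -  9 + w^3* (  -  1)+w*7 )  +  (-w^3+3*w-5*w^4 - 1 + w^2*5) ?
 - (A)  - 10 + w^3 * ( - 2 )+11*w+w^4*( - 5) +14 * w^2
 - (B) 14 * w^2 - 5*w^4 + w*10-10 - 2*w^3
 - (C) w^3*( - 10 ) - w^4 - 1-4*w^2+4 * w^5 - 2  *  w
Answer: B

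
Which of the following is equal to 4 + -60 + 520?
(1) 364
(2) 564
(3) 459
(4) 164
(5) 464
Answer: 5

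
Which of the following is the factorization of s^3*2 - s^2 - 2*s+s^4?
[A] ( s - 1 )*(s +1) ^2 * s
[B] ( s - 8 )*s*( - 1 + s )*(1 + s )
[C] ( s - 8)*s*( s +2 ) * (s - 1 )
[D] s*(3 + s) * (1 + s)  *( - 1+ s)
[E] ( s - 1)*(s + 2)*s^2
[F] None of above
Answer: F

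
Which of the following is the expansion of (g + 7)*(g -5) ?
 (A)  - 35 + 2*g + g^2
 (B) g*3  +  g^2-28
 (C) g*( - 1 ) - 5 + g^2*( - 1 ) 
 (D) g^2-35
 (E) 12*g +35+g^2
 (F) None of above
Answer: A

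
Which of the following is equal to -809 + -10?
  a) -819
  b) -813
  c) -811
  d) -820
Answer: a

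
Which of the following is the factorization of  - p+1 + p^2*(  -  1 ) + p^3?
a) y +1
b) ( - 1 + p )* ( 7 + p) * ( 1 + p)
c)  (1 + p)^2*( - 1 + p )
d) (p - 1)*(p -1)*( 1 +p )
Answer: d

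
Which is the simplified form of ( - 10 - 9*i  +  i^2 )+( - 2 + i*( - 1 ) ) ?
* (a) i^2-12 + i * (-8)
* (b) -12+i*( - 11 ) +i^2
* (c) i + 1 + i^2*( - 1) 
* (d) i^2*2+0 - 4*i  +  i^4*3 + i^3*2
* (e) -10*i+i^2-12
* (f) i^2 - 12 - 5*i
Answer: e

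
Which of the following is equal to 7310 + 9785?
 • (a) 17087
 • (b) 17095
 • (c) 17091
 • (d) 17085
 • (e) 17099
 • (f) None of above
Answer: b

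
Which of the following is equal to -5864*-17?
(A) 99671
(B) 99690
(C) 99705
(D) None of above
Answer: D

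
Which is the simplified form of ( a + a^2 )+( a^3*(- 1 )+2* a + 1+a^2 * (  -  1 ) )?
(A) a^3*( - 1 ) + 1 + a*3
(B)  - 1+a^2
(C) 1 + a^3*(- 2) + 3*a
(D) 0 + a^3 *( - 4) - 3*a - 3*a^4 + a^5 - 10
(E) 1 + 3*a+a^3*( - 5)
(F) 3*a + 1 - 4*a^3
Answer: A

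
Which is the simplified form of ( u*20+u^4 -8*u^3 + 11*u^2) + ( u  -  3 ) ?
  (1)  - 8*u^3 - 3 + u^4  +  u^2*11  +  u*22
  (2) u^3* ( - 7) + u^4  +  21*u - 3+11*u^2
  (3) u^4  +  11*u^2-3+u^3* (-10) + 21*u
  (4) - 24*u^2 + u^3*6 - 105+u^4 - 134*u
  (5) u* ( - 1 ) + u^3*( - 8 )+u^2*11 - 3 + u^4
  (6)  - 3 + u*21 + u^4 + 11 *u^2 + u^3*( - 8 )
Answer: 6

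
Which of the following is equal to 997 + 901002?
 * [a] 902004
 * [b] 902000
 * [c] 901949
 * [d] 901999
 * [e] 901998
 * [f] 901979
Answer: d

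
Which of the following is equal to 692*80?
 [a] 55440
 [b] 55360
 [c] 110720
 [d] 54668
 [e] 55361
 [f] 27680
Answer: b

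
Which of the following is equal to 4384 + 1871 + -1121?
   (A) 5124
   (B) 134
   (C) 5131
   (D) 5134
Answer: D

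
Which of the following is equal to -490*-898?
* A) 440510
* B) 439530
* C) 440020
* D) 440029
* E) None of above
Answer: C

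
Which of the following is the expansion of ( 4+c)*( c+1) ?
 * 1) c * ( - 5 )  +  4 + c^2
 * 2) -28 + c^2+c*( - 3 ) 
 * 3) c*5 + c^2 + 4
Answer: 3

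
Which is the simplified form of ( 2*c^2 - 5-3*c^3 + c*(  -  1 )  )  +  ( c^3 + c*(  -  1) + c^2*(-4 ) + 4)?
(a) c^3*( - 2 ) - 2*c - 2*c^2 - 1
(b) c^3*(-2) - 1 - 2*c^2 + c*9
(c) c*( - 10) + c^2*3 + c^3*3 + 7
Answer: a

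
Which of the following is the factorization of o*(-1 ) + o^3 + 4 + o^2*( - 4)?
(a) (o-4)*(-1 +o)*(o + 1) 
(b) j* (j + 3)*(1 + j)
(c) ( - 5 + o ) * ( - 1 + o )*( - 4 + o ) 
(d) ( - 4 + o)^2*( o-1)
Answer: a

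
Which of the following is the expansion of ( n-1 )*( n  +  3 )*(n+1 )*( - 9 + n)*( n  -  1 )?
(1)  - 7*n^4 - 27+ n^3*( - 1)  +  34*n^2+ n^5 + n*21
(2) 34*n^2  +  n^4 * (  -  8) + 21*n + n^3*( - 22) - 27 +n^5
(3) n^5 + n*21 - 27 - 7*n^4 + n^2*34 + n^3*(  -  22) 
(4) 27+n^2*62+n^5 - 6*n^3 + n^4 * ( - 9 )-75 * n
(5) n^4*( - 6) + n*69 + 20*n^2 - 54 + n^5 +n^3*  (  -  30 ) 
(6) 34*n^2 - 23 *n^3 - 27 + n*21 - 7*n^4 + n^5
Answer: 3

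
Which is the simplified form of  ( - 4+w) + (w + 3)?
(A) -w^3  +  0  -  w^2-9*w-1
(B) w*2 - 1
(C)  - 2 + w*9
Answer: B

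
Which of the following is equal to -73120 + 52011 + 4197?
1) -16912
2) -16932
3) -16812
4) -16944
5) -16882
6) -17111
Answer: 1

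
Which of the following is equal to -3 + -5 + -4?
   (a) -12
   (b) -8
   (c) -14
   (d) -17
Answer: a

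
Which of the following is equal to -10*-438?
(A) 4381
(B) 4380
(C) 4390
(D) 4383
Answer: B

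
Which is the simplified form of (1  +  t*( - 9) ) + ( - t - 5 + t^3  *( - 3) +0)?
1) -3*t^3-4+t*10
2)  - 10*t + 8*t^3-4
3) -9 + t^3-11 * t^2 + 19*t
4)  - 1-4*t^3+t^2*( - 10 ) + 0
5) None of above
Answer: 5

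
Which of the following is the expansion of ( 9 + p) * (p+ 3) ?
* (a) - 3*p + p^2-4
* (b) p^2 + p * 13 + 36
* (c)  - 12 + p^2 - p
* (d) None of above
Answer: d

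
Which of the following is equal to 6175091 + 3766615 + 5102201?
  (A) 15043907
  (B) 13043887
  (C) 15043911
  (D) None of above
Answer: A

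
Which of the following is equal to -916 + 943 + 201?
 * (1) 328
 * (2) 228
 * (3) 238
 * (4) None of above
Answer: 2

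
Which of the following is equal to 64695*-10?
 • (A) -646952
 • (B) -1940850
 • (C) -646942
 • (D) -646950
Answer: D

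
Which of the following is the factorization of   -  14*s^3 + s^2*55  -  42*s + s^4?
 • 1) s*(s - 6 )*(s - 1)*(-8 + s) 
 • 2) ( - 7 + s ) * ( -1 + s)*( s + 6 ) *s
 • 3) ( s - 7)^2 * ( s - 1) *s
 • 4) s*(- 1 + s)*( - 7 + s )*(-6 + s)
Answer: 4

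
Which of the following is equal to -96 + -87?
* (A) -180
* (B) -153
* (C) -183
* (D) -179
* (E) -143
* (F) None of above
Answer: C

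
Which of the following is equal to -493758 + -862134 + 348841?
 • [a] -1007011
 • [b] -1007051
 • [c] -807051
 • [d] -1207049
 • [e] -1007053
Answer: b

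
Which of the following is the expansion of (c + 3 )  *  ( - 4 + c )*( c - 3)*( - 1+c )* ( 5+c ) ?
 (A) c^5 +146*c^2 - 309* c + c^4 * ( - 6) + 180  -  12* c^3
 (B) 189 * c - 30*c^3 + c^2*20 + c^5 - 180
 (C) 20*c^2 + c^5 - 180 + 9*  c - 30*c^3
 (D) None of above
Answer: B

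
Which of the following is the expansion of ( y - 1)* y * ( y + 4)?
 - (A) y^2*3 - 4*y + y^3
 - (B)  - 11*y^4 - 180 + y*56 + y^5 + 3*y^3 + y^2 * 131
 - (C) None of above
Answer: A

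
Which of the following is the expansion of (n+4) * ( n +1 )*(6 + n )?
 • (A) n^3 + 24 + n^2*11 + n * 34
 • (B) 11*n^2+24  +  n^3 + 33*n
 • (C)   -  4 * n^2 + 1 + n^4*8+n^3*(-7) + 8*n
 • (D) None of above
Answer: A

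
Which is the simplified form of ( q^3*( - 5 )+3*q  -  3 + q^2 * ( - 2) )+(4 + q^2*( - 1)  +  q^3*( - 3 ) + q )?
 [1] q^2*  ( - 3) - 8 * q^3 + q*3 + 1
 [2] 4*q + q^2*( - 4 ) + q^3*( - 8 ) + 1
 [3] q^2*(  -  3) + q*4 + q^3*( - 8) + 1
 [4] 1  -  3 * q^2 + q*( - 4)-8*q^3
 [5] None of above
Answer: 3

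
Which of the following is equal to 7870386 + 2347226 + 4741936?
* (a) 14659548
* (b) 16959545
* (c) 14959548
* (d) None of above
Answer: c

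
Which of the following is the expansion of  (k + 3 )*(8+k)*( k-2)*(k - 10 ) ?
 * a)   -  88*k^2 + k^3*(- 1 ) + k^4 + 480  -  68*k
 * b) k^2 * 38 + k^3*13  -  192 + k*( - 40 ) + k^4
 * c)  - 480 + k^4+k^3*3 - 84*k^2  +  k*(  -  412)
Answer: a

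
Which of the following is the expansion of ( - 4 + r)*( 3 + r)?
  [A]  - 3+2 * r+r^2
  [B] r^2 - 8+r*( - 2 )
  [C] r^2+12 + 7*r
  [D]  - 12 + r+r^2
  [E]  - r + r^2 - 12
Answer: E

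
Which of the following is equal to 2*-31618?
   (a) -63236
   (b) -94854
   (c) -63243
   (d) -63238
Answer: a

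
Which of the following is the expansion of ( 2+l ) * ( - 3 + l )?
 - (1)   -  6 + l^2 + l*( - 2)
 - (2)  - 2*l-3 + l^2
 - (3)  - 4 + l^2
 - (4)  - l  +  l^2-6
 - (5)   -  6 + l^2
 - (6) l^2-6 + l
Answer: 4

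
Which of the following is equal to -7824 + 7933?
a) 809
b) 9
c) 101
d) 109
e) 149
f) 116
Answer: d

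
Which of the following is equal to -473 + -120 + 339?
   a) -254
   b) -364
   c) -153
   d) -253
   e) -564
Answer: a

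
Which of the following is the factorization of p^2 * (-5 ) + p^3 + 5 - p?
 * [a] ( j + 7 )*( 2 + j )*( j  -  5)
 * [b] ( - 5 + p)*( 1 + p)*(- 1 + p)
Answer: b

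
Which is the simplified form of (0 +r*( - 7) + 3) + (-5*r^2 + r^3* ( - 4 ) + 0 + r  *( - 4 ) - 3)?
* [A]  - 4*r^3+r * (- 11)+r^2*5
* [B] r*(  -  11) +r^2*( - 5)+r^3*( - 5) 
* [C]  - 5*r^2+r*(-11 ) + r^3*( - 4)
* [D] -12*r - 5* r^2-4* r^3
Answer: C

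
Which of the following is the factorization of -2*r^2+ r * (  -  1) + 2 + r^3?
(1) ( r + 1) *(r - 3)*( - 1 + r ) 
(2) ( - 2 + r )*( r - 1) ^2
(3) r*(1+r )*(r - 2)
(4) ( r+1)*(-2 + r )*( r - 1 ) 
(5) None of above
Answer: 4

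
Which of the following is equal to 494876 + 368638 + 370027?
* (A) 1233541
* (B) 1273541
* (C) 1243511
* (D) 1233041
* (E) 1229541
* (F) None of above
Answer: A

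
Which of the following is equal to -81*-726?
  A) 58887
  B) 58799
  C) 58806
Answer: C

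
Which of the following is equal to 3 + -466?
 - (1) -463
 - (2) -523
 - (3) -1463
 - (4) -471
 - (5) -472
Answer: 1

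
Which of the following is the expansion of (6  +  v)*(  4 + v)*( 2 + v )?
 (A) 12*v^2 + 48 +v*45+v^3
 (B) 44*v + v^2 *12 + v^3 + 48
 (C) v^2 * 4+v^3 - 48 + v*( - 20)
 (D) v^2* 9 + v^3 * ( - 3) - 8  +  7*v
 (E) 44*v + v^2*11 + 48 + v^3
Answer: B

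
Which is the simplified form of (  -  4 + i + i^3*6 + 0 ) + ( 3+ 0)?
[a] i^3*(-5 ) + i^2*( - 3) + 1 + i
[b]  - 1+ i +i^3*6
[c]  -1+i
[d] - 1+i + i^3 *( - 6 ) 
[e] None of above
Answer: b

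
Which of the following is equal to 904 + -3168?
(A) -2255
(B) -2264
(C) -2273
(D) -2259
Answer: B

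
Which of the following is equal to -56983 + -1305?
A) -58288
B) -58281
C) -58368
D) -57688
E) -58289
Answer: A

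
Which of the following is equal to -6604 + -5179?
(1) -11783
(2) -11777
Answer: 1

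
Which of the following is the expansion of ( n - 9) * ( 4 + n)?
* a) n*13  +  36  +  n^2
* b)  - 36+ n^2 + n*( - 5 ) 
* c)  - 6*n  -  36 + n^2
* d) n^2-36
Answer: b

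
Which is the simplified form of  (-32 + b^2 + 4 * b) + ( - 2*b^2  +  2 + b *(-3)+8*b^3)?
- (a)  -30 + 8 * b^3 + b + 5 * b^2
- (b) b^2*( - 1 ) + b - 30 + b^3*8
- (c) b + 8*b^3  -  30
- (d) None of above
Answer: b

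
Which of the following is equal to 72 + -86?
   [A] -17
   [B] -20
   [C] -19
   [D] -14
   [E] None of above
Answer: D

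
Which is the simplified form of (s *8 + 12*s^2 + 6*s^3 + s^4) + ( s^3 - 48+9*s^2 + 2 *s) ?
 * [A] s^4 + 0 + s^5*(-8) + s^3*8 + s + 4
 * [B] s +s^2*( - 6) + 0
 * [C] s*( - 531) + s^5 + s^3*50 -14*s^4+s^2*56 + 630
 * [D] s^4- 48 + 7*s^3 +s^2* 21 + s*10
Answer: D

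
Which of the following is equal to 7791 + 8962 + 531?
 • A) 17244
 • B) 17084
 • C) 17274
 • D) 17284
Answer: D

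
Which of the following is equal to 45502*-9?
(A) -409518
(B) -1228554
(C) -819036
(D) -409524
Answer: A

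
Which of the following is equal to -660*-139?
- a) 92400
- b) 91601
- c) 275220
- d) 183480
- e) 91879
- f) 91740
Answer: f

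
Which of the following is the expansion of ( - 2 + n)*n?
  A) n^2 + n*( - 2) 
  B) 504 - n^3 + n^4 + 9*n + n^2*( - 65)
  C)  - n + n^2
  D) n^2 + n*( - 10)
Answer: A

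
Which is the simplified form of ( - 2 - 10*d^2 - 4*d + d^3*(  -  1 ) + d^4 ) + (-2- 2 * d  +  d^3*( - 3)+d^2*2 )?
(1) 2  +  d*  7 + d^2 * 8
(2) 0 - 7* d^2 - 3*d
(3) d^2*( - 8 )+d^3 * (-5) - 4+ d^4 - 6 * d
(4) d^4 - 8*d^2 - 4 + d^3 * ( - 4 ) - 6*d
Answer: 4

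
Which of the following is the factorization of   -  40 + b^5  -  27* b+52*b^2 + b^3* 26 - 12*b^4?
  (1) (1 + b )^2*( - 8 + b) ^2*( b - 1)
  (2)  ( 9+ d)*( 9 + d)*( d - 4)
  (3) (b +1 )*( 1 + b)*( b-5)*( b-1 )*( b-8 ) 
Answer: 3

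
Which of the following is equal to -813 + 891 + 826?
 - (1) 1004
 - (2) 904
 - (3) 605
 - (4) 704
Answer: 2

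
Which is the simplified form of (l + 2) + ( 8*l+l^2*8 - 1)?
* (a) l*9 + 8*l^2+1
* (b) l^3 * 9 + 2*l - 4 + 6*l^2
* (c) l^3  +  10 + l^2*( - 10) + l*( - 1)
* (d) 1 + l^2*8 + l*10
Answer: a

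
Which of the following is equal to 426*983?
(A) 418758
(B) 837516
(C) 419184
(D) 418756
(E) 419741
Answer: A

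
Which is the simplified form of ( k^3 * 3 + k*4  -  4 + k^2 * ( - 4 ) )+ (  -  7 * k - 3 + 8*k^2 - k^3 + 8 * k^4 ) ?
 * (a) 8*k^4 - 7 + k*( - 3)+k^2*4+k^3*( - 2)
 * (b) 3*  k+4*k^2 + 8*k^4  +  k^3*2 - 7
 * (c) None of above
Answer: c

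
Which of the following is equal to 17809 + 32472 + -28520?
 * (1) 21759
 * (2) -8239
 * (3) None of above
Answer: 3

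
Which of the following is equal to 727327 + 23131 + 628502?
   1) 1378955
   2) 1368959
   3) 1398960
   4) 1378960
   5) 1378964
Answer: 4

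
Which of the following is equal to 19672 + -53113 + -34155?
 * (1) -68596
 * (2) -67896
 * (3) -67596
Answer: 3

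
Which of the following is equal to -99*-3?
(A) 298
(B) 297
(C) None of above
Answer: B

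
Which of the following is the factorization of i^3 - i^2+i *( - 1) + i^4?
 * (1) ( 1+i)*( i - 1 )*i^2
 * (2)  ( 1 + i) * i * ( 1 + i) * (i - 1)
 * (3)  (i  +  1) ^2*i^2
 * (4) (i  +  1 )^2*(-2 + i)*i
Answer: 2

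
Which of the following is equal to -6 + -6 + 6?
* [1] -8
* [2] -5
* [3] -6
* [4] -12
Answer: 3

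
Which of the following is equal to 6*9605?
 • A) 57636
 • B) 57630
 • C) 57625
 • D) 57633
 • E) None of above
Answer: B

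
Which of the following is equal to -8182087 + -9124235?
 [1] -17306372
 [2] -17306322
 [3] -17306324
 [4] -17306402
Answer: 2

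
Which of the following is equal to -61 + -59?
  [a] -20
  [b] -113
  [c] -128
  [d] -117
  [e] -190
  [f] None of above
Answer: f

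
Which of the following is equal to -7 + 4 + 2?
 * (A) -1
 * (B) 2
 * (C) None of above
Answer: A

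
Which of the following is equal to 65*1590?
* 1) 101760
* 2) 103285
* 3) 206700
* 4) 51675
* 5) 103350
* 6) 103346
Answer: 5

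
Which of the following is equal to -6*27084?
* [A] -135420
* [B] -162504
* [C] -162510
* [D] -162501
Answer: B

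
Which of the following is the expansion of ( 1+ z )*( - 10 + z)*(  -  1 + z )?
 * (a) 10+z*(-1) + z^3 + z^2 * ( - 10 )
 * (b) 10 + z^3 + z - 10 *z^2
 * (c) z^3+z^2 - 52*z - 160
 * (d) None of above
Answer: a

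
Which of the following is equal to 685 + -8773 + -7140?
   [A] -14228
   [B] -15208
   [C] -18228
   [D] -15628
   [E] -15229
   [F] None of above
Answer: F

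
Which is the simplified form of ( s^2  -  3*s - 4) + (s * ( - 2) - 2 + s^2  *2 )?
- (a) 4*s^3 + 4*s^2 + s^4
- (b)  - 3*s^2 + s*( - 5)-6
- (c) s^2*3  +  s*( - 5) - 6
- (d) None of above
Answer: c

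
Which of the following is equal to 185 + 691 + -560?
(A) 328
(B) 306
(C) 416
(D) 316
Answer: D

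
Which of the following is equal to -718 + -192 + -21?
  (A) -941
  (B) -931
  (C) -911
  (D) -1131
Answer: B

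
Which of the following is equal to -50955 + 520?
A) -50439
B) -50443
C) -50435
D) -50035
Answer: C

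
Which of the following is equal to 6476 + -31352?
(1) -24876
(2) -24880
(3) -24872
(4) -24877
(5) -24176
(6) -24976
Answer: 1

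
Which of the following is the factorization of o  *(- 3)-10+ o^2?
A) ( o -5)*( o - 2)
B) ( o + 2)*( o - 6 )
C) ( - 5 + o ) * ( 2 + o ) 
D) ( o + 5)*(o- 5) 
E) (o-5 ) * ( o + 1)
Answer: C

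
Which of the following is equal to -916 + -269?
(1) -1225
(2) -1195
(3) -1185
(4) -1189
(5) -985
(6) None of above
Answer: 3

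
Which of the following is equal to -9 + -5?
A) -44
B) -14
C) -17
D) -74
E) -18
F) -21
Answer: B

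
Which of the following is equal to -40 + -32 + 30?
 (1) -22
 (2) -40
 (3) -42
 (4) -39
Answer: 3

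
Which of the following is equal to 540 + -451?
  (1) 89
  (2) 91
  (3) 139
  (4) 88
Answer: 1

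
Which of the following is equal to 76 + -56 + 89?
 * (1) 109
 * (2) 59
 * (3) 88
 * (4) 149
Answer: 1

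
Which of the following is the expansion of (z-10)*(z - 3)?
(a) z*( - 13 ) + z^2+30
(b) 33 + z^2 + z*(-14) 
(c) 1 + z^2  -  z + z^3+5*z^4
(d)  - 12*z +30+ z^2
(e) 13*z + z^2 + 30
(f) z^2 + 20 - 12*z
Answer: a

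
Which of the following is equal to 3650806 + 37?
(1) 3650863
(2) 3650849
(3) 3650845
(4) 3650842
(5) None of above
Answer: 5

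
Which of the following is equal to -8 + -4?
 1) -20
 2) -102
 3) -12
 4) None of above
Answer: 3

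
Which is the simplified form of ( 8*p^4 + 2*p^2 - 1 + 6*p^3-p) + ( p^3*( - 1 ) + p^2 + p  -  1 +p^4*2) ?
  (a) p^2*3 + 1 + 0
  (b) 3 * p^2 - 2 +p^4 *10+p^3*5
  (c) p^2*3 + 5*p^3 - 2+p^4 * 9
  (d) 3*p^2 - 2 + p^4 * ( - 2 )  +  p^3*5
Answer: b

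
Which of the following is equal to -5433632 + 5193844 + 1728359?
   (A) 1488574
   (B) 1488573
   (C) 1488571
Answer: C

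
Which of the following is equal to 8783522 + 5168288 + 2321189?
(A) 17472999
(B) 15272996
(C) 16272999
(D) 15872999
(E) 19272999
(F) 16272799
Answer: C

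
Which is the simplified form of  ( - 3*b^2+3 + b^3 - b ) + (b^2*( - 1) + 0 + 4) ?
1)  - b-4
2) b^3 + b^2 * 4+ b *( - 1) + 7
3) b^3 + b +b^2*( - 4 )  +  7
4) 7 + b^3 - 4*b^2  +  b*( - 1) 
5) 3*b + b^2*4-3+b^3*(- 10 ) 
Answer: 4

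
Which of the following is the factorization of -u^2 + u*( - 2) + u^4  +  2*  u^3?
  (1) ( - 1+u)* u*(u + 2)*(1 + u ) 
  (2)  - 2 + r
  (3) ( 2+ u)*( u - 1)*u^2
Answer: 1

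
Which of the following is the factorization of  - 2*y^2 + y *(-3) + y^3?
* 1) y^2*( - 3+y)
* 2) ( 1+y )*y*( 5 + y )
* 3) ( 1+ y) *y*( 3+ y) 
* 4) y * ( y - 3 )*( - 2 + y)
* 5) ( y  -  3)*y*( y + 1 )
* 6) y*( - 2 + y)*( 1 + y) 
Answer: 5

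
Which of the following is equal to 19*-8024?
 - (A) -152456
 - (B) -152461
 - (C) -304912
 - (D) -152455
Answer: A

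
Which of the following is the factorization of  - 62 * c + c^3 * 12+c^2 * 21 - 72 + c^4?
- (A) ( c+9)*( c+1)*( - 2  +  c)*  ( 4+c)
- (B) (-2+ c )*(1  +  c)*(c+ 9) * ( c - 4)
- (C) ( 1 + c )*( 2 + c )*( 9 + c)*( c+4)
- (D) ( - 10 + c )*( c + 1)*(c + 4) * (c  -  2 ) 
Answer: A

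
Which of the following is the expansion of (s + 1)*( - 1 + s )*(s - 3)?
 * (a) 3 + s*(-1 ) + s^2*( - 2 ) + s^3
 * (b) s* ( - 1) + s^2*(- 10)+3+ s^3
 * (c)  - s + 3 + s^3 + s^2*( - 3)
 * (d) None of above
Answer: c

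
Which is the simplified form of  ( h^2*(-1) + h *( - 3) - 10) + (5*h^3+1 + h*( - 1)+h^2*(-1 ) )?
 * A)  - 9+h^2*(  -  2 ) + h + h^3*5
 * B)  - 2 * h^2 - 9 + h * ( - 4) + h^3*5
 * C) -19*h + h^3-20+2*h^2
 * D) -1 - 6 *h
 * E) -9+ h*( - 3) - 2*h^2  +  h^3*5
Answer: B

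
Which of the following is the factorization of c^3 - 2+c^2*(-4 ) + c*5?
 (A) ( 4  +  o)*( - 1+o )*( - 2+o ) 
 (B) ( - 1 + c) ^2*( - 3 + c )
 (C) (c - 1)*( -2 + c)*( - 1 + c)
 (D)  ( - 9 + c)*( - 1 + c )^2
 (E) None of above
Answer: C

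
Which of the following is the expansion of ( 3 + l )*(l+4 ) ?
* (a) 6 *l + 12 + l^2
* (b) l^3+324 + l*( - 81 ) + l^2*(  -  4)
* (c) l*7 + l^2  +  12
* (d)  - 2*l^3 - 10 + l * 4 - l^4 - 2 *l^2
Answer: c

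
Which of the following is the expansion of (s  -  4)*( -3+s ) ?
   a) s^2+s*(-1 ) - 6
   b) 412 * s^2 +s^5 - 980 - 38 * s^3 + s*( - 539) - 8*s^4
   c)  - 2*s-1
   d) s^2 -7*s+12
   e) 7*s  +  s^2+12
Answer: d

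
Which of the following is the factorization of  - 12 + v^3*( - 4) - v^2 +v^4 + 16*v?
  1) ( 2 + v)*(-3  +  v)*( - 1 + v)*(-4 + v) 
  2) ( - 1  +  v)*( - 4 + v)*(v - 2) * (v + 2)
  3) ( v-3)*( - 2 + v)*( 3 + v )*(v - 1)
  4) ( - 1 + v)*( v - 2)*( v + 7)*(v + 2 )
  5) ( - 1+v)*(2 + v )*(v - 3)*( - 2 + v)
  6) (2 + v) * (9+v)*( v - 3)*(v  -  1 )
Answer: 5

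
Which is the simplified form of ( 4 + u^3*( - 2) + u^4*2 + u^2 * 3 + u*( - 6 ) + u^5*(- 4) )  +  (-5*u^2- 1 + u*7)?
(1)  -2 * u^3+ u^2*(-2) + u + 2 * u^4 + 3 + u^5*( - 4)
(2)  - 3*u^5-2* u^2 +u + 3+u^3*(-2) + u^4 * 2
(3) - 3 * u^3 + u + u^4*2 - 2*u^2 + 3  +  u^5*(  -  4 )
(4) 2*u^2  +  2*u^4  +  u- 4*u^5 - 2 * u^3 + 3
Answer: 1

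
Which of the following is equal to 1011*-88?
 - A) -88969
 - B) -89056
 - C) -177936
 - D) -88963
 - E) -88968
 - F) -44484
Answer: E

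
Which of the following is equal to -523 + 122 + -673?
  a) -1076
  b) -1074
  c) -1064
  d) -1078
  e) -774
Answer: b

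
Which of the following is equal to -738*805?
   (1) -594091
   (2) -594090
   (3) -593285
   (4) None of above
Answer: 2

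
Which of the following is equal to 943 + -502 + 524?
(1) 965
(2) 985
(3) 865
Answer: 1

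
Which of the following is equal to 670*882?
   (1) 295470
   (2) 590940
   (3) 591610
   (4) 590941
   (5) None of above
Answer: 2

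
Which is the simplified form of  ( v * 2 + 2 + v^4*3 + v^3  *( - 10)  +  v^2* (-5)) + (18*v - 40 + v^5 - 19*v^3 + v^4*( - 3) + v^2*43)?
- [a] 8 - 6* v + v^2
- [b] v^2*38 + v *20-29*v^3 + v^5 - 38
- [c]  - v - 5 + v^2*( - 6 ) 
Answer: b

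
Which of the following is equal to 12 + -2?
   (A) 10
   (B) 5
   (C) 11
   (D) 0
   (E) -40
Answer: A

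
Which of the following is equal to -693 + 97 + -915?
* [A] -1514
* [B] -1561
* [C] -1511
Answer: C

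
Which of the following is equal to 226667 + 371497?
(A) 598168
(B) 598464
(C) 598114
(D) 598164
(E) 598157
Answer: D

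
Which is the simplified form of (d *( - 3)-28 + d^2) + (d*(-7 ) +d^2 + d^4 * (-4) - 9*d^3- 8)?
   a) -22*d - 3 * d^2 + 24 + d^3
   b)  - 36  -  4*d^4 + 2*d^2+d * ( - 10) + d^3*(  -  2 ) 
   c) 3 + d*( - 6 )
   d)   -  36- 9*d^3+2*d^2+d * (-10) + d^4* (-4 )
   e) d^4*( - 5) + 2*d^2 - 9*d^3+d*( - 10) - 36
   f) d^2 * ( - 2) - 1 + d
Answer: d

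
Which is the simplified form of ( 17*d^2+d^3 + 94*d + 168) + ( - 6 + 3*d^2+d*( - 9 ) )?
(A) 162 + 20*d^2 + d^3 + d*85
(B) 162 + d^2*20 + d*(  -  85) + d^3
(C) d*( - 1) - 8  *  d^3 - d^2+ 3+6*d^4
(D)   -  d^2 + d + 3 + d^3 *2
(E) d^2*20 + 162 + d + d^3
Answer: A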